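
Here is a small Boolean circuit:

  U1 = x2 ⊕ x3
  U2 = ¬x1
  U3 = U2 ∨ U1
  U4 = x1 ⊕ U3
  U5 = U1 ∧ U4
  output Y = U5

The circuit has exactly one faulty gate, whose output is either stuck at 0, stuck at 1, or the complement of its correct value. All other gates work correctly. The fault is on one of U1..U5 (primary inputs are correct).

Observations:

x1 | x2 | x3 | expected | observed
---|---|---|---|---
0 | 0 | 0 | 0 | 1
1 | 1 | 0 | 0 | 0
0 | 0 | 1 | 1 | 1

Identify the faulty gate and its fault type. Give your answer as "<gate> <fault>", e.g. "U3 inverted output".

U1 stuck-at-1

Fault-free values for test 1 (x1=0, x2=0, x3=0): U1=0, U2=1, U3=1, U4=1, U5=0, giving Y=0. Observed 1.
Test 1: faults giving observed 1 are {U1 stuck-at-1, U1 inverted output, U5 stuck-at-1, U5 inverted output}.
Test 2 (x1=1, x2=1, x3=0): fault-free U1=1, U2=0, U3=1, U4=0, U5=0 → 0; observed 0. Eliminates U5 stuck-at-1, U5 inverted output.
Test 3 (x1=0, x2=0, x3=1): fault-free U1=1, U2=1, U3=1, U4=1, U5=1 → 1; observed 1. Eliminates U1 inverted output.
Only U1 stuck-at-1 is consistent with every test.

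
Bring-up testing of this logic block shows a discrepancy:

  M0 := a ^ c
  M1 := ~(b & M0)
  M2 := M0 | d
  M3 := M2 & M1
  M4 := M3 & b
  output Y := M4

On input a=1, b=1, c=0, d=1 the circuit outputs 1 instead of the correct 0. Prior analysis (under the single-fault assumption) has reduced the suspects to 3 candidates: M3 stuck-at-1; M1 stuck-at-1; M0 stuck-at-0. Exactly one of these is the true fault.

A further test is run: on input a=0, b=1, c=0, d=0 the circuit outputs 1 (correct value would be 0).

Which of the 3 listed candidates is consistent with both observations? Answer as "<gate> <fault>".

Evaluate each candidate on input a=0, b=1, c=0, d=0:
  M3 stuck-at-1: M0=0, M1=1, M2=0, M3=1 [stuck-at-1], M4=1 → 1 — matches
  M1 stuck-at-1: M0=0, M1=1 [stuck-at-1], M2=0, M3=0, M4=0 → 0 — eliminated
  M0 stuck-at-0: M0=0 [stuck-at-0], M1=1, M2=0, M3=0, M4=0 → 0 — eliminated
Only M3 stuck-at-1 reproduces the observed 1.

M3 stuck-at-1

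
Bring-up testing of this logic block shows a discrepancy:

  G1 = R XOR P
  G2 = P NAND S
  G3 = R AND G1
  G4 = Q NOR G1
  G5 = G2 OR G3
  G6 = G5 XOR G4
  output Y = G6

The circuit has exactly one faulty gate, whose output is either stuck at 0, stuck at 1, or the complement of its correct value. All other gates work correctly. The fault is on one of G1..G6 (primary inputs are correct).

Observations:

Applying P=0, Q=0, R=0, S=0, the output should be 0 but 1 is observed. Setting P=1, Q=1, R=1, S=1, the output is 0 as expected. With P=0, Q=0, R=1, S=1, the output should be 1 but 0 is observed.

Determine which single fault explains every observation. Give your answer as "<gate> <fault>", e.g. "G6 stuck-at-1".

G5 stuck-at-0

Fault-free values for test 1 (P=0, Q=0, R=0, S=0): G1=0, G2=1, G3=0, G4=1, G5=1, G6=0, giving Y=0. Observed 1.
Test 1: faults giving observed 1 are {G1 stuck-at-1, G1 inverted output, G2 stuck-at-0, G2 inverted output, G4 stuck-at-0, G4 inverted output, G5 stuck-at-0, G5 inverted output, G6 stuck-at-1, G6 inverted output}.
Test 2 (P=1, Q=1, R=1, S=1): fault-free G1=0, G2=0, G3=0, G4=0, G5=0, G6=0 → 0; observed 0. Eliminates G1 stuck-at-1, G1 inverted output, G2 inverted output, G4 inverted output, G5 inverted output, G6 stuck-at-1, G6 inverted output.
Test 3 (P=0, Q=0, R=1, S=1): fault-free G1=1, G2=1, G3=1, G4=0, G5=1, G6=1 → 1; observed 0. Eliminates G2 stuck-at-0, G4 stuck-at-0.
Only G5 stuck-at-0 is consistent with every test.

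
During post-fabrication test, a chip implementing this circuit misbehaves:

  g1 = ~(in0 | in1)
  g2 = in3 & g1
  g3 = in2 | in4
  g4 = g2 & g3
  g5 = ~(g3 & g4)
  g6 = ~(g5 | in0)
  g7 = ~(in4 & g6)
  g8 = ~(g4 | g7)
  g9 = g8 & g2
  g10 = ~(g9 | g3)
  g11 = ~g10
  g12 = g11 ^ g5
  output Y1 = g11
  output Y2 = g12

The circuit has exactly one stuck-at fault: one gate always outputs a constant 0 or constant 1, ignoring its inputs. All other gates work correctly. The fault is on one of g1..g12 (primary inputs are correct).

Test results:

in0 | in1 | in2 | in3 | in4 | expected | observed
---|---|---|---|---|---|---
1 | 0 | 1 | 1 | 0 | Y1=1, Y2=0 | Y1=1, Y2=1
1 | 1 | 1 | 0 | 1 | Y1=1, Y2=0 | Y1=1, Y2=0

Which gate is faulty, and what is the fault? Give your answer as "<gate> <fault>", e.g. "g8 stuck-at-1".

g1 stuck-at-1

Fault-free values for test 1 (in0=1, in1=0, in2=1, in3=1, in4=0): g1=0, g2=0, g3=1, g4=0, g5=1, g6=0, g7=1, g8=0, g9=0, g10=0, g11=1, g12=0, giving Y1=1, Y2=0. Observed Y1=1, Y2=1.
Test 1: faults giving observed Y1=1, Y2=1 are {g1 stuck-at-1, g2 stuck-at-1, g4 stuck-at-1, g5 stuck-at-0, g12 stuck-at-1}.
Test 2 (in0=1, in1=1, in2=1, in3=0, in4=1): fault-free g1=0, g2=0, g3=1, g4=0, g5=1, g6=0, g7=1, g8=0, g9=0, g10=0, g11=1, g12=0 → Y1=1, Y2=0; observed Y1=1, Y2=0. Eliminates g2 stuck-at-1, g4 stuck-at-1, g5 stuck-at-0, g12 stuck-at-1.
Only g1 stuck-at-1 is consistent with every test.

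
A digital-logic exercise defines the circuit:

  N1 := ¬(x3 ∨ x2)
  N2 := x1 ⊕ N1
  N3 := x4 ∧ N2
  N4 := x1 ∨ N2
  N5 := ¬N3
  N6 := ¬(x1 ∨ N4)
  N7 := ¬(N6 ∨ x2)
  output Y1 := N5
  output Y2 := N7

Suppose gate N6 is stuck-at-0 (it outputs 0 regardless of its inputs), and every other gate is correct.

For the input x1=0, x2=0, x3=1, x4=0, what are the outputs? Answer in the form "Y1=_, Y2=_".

Propagate with N6 forced: N1=0, N2=0, N3=0, N4=0, N5=1, N6=0 [stuck-at-0], N7=1.
So the outputs are Y1=1, Y2=1. (Without the fault they would be Y1=1, Y2=0.)

Y1=1, Y2=1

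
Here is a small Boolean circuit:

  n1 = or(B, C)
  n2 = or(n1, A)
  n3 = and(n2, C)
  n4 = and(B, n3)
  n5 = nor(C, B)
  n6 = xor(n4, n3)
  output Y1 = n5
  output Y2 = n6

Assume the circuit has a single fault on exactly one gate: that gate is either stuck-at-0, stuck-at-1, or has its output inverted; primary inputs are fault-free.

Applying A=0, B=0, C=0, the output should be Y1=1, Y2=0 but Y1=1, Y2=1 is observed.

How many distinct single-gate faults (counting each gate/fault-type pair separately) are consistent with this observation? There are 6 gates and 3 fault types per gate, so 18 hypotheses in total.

Fault-free: n1=0, n2=0, n3=0, n4=0, n5=1, n6=0 → Y1=1, Y2=0. Observed Y1=1, Y2=1.
  n1: none of the 3 fault types match ✗
  n2: none of the 3 fault types match ✗
  n3: stuck-at-1, inverted output ✓; others ✗
  n4: stuck-at-1, inverted output ✓; others ✗
  n5: none of the 3 fault types match ✗
  n6: stuck-at-1, inverted output ✓; others ✗
Consistent faults: {n3 stuck-at-1, n3 inverted output, n4 stuck-at-1, n4 inverted output, n6 stuck-at-1, n6 inverted output} — 6 in all.

6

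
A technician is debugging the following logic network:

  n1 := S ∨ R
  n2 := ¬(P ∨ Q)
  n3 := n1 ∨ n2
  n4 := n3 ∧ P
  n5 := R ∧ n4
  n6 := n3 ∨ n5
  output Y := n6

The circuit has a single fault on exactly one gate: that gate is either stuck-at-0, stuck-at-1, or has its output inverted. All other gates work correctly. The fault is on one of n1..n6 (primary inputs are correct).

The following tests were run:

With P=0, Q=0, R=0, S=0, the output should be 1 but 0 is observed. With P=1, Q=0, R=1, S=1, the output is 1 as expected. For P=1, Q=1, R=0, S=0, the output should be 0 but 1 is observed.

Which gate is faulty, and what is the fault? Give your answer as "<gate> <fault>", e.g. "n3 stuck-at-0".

Fault-free values for test 1 (P=0, Q=0, R=0, S=0): n1=0, n2=1, n3=1, n4=0, n5=0, n6=1, giving Y=1. Observed 0.
Test 1: faults giving observed 0 are {n2 stuck-at-0, n2 inverted output, n3 stuck-at-0, n3 inverted output, n6 stuck-at-0, n6 inverted output}.
Test 2 (P=1, Q=0, R=1, S=1): fault-free n1=1, n2=0, n3=1, n4=1, n5=1, n6=1 → 1; observed 1. Eliminates n3 stuck-at-0, n3 inverted output, n6 stuck-at-0, n6 inverted output.
Test 3 (P=1, Q=1, R=0, S=0): fault-free n1=0, n2=0, n3=0, n4=0, n5=0, n6=0 → 0; observed 1. Eliminates n2 stuck-at-0.
Only n2 inverted output is consistent with every test.

n2 inverted output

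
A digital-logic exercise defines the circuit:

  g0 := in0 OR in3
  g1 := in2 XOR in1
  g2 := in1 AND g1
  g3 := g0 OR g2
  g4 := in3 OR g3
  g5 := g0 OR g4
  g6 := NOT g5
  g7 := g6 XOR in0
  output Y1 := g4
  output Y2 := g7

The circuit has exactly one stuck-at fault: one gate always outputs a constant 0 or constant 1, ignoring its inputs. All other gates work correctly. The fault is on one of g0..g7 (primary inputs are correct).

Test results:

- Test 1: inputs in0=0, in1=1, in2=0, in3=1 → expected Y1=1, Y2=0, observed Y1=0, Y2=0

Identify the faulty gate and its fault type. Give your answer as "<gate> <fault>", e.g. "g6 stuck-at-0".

g4 stuck-at-0

Fault-free values for test 1 (in0=0, in1=1, in2=0, in3=1): g0=1, g1=1, g2=1, g3=1, g4=1, g5=1, g6=0, g7=0, giving Y1=1, Y2=0. Observed Y1=0, Y2=0.
Test 1: faults giving observed Y1=0, Y2=0 are {g4 stuck-at-0}.
Only g4 stuck-at-0 is consistent with every test.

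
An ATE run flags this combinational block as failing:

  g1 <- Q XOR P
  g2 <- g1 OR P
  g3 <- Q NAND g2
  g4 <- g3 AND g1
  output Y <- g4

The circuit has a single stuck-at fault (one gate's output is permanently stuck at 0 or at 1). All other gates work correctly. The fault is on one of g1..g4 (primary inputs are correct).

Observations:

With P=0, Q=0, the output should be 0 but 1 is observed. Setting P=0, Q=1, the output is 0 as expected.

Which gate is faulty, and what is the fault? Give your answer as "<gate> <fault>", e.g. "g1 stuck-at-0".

Fault-free values for test 1 (P=0, Q=0): g1=0, g2=0, g3=1, g4=0, giving Y=0. Observed 1.
Test 1: faults giving observed 1 are {g1 stuck-at-1, g4 stuck-at-1}.
Test 2 (P=0, Q=1): fault-free g1=1, g2=1, g3=0, g4=0 → 0; observed 0. Eliminates g4 stuck-at-1.
Only g1 stuck-at-1 is consistent with every test.

g1 stuck-at-1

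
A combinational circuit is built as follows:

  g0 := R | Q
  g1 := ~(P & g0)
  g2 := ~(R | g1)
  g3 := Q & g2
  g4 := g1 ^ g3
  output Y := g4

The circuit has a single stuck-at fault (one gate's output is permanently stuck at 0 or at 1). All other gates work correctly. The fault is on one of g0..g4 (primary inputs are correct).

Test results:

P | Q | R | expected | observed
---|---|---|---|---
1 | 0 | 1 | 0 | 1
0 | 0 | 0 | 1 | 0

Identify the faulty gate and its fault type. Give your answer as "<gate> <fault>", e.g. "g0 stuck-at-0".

Fault-free values for test 1 (P=1, Q=0, R=1): g0=1, g1=0, g2=0, g3=0, g4=0, giving Y=0. Observed 1.
Test 1: faults giving observed 1 are {g0 stuck-at-0, g1 stuck-at-1, g3 stuck-at-1, g4 stuck-at-1}.
Test 2 (P=0, Q=0, R=0): fault-free g0=0, g1=1, g2=0, g3=0, g4=1 → 1; observed 0. Eliminates g0 stuck-at-0, g1 stuck-at-1, g4 stuck-at-1.
Only g3 stuck-at-1 is consistent with every test.

g3 stuck-at-1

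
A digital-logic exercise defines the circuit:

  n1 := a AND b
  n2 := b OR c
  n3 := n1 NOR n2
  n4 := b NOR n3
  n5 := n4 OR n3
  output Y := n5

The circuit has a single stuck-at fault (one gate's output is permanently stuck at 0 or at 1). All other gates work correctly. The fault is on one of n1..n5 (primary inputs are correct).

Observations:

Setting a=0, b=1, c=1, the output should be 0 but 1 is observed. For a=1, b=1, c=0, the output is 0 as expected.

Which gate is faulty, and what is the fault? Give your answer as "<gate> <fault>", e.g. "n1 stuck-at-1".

Fault-free values for test 1 (a=0, b=1, c=1): n1=0, n2=1, n3=0, n4=0, n5=0, giving Y=0. Observed 1.
Test 1: faults giving observed 1 are {n2 stuck-at-0, n3 stuck-at-1, n4 stuck-at-1, n5 stuck-at-1}.
Test 2 (a=1, b=1, c=0): fault-free n1=1, n2=1, n3=0, n4=0, n5=0 → 0; observed 0. Eliminates n3 stuck-at-1, n4 stuck-at-1, n5 stuck-at-1.
Only n2 stuck-at-0 is consistent with every test.

n2 stuck-at-0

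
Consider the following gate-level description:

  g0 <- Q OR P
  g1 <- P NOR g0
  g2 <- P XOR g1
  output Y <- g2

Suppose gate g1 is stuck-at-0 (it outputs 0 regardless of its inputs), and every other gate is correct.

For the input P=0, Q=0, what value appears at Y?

0

Propagate with g1 forced: g0=0, g1=0 [stuck-at-0], g2=0.
So Y = 0. (Without the fault it would be 1.)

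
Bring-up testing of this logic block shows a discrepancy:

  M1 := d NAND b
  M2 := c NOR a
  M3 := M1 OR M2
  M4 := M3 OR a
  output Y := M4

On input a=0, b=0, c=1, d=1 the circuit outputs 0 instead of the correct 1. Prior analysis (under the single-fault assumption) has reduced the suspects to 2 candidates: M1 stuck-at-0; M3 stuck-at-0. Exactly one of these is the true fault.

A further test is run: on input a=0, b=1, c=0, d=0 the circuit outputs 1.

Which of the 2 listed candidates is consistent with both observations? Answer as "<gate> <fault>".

M1 stuck-at-0

Evaluate each candidate on input a=0, b=1, c=0, d=0:
  M1 stuck-at-0: M1=0 [stuck-at-0], M2=1, M3=1, M4=1 → 1 — matches
  M3 stuck-at-0: M1=1, M2=1, M3=0 [stuck-at-0], M4=0 → 0 — eliminated
Only M1 stuck-at-0 reproduces the observed 1.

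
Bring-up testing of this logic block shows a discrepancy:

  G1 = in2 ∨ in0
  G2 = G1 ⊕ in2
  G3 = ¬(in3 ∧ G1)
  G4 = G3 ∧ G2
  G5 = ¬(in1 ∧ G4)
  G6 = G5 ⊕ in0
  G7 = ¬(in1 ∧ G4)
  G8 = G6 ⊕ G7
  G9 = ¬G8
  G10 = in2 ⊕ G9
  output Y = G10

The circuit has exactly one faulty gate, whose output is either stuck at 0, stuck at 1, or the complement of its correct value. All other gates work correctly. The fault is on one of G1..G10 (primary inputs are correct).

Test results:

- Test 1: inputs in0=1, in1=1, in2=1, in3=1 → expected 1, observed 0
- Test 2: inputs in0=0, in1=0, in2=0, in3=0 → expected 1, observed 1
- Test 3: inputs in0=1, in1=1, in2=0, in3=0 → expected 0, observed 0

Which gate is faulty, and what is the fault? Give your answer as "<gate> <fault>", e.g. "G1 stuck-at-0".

G6 stuck-at-1

Fault-free values for test 1 (in0=1, in1=1, in2=1, in3=1): G1=1, G2=0, G3=0, G4=0, G5=1, G6=0, G7=1, G8=1, G9=0, G10=1, giving Y=1. Observed 0.
Test 1: faults giving observed 0 are {G5 stuck-at-0, G5 inverted output, G6 stuck-at-1, G6 inverted output, G7 stuck-at-0, G7 inverted output, G8 stuck-at-0, G8 inverted output, G9 stuck-at-1, G9 inverted output, G10 stuck-at-0, G10 inverted output}.
Test 2 (in0=0, in1=0, in2=0, in3=0): fault-free G1=0, G2=0, G3=1, G4=0, G5=1, G6=1, G7=1, G8=0, G9=1, G10=1 → 1; observed 1. Eliminates G5 stuck-at-0, G5 inverted output, G6 inverted output, G7 stuck-at-0, G7 inverted output, G8 inverted output, G9 inverted output, G10 stuck-at-0, G10 inverted output.
Test 3 (in0=1, in1=1, in2=0, in3=0): fault-free G1=1, G2=1, G3=1, G4=1, G5=0, G6=1, G7=0, G8=1, G9=0, G10=0 → 0; observed 0. Eliminates G8 stuck-at-0, G9 stuck-at-1.
Only G6 stuck-at-1 is consistent with every test.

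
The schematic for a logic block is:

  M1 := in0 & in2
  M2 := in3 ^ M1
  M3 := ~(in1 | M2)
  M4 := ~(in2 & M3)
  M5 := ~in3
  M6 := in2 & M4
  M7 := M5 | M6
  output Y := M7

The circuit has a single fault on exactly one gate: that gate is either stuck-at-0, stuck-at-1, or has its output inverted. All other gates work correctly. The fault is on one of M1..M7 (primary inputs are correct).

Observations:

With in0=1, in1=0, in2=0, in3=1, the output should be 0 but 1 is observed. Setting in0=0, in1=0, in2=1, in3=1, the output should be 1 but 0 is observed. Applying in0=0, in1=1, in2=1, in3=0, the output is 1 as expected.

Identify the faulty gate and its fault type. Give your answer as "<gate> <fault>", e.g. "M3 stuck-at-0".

M6 inverted output

Fault-free values for test 1 (in0=1, in1=0, in2=0, in3=1): M1=0, M2=1, M3=0, M4=1, M5=0, M6=0, M7=0, giving Y=0. Observed 1.
Test 1: faults giving observed 1 are {M5 stuck-at-1, M5 inverted output, M6 stuck-at-1, M6 inverted output, M7 stuck-at-1, M7 inverted output}.
Test 2 (in0=0, in1=0, in2=1, in3=1): fault-free M1=0, M2=1, M3=0, M4=1, M5=0, M6=1, M7=1 → 1; observed 0. Eliminates M5 stuck-at-1, M5 inverted output, M6 stuck-at-1, M7 stuck-at-1.
Test 3 (in0=0, in1=1, in2=1, in3=0): fault-free M1=0, M2=0, M3=0, M4=1, M5=1, M6=1, M7=1 → 1; observed 1. Eliminates M7 inverted output.
Only M6 inverted output is consistent with every test.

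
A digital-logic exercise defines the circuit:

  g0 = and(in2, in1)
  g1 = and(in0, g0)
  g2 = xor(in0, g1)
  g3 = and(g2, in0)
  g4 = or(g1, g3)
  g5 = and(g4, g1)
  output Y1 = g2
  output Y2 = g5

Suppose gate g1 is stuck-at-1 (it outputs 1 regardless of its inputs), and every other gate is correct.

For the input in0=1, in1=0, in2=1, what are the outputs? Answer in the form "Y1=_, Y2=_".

Y1=0, Y2=1

Propagate with g1 forced: g0=0, g1=1 [stuck-at-1], g2=0, g3=0, g4=1, g5=1.
So the outputs are Y1=0, Y2=1. (Without the fault they would be Y1=1, Y2=0.)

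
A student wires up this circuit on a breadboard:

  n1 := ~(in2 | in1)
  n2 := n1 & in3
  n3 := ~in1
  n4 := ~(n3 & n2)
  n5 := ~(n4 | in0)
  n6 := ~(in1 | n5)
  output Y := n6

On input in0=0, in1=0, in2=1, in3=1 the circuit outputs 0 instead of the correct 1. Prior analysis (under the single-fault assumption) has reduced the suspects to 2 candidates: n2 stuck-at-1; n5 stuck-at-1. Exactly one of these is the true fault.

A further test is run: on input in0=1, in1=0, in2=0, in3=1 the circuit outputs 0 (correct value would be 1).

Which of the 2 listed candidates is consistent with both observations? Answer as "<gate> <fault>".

Evaluate each candidate on input in0=1, in1=0, in2=0, in3=1:
  n2 stuck-at-1: n1=1, n2=1 [stuck-at-1], n3=1, n4=0, n5=0, n6=1 → 1 — eliminated
  n5 stuck-at-1: n1=1, n2=1, n3=1, n4=0, n5=1 [stuck-at-1], n6=0 → 0 — matches
Only n5 stuck-at-1 reproduces the observed 0.

n5 stuck-at-1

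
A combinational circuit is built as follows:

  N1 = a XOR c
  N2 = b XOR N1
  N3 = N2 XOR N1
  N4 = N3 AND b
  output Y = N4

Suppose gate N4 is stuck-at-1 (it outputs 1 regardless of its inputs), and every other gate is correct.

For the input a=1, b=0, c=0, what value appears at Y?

Propagate with N4 forced: N1=1, N2=1, N3=0, N4=1 [stuck-at-1].
So Y = 1. (Without the fault it would be 0.)

1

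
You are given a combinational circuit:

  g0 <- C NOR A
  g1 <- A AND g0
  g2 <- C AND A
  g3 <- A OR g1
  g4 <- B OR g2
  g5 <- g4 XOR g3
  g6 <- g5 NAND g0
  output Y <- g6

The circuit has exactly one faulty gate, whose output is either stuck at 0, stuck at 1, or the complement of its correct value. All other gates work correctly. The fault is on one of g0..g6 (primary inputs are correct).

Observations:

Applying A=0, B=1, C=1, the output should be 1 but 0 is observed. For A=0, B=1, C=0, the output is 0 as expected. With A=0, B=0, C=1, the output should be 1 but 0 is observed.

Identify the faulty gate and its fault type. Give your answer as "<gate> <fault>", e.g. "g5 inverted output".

Fault-free values for test 1 (A=0, B=1, C=1): g0=0, g1=0, g2=0, g3=0, g4=1, g5=1, g6=1, giving Y=1. Observed 0.
Test 1: faults giving observed 0 are {g0 stuck-at-1, g0 inverted output, g6 stuck-at-0, g6 inverted output}.
Test 2 (A=0, B=1, C=0): fault-free g0=1, g1=0, g2=0, g3=0, g4=1, g5=1, g6=0 → 0; observed 0. Eliminates g0 inverted output, g6 inverted output.
Test 3 (A=0, B=0, C=1): fault-free g0=0, g1=0, g2=0, g3=0, g4=0, g5=0, g6=1 → 1; observed 0. Eliminates g0 stuck-at-1.
Only g6 stuck-at-0 is consistent with every test.

g6 stuck-at-0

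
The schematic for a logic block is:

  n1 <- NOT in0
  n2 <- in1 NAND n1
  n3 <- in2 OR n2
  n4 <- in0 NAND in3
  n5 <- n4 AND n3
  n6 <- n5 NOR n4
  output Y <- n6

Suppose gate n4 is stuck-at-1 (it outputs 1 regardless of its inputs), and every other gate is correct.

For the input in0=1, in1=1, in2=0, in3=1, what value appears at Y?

0

Propagate with n4 forced: n1=0, n2=1, n3=1, n4=1 [stuck-at-1], n5=1, n6=0.
So Y = 0. (Without the fault it would be 1.)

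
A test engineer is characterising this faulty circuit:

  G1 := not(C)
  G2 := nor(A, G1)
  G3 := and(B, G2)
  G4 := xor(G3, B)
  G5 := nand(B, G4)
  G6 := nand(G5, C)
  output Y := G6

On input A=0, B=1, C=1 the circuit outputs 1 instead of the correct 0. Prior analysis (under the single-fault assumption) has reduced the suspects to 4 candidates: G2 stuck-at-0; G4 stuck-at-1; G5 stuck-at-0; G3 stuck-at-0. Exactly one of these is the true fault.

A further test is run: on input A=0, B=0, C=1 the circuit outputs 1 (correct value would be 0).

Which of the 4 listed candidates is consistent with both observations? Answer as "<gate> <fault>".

G5 stuck-at-0

Evaluate each candidate on input A=0, B=0, C=1:
  G2 stuck-at-0: G1=0, G2=0 [stuck-at-0], G3=0, G4=0, G5=1, G6=0 → 0 — eliminated
  G4 stuck-at-1: G1=0, G2=1, G3=0, G4=1 [stuck-at-1], G5=1, G6=0 → 0 — eliminated
  G5 stuck-at-0: G1=0, G2=1, G3=0, G4=0, G5=0 [stuck-at-0], G6=1 → 1 — matches
  G3 stuck-at-0: G1=0, G2=1, G3=0 [stuck-at-0], G4=0, G5=1, G6=0 → 0 — eliminated
Only G5 stuck-at-0 reproduces the observed 1.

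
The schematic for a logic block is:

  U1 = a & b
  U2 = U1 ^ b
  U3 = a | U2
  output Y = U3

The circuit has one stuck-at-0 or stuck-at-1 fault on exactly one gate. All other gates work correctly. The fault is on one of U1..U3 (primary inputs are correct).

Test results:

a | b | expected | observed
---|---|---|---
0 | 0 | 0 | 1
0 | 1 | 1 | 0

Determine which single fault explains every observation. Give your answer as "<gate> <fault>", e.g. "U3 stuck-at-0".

U1 stuck-at-1

Fault-free values for test 1 (a=0, b=0): U1=0, U2=0, U3=0, giving Y=0. Observed 1.
Test 1: faults giving observed 1 are {U1 stuck-at-1, U2 stuck-at-1, U3 stuck-at-1}.
Test 2 (a=0, b=1): fault-free U1=0, U2=1, U3=1 → 1; observed 0. Eliminates U2 stuck-at-1, U3 stuck-at-1.
Only U1 stuck-at-1 is consistent with every test.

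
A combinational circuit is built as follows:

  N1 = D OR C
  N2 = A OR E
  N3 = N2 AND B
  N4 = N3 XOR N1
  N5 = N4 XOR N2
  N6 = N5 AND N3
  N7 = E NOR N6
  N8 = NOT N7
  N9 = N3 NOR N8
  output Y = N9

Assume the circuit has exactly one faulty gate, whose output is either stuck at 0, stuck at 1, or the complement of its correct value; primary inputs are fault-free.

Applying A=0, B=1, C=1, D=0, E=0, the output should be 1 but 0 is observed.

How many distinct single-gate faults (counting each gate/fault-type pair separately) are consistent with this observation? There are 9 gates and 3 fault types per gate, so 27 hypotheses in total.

12

Fault-free: N1=1, N2=0, N3=0, N4=1, N5=1, N6=0, N7=1, N8=0, N9=1 → 1. Observed 0.
  N1: none of the 3 fault types match ✗
  N2: stuck-at-1, inverted output ✓; others ✗
  N3: stuck-at-1, inverted output ✓; others ✗
  N4: none of the 3 fault types match ✗
  N5: none of the 3 fault types match ✗
  N6: stuck-at-1, inverted output ✓; others ✗
  N7: stuck-at-0, inverted output ✓; others ✗
  N8: stuck-at-1, inverted output ✓; others ✗
  N9: stuck-at-0, inverted output ✓; others ✗
Consistent faults: {N2 stuck-at-1, N2 inverted output, N3 stuck-at-1, N3 inverted output, N6 stuck-at-1, N6 inverted output, N7 stuck-at-0, N7 inverted output, N8 stuck-at-1, N8 inverted output, N9 stuck-at-0, N9 inverted output} — 12 in all.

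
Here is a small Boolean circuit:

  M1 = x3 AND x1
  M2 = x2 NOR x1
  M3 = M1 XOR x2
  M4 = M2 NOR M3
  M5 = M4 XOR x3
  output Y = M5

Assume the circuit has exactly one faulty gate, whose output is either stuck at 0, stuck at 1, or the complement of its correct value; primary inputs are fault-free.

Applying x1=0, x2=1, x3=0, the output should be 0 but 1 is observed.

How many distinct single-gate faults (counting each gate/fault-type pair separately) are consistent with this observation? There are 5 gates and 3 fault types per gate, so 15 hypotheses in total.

Fault-free: M1=0, M2=0, M3=1, M4=0, M5=0 → 0. Observed 1.
  M1: stuck-at-1, inverted output ✓; others ✗
  M2: none of the 3 fault types match ✗
  M3: stuck-at-0, inverted output ✓; others ✗
  M4: stuck-at-1, inverted output ✓; others ✗
  M5: stuck-at-1, inverted output ✓; others ✗
Consistent faults: {M1 stuck-at-1, M1 inverted output, M3 stuck-at-0, M3 inverted output, M4 stuck-at-1, M4 inverted output, M5 stuck-at-1, M5 inverted output} — 8 in all.

8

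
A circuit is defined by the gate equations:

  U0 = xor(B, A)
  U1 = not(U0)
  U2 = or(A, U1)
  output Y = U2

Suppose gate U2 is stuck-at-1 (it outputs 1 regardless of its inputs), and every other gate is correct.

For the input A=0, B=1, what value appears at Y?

1

Propagate with U2 forced: U0=1, U1=0, U2=1 [stuck-at-1].
So Y = 1. (Without the fault it would be 0.)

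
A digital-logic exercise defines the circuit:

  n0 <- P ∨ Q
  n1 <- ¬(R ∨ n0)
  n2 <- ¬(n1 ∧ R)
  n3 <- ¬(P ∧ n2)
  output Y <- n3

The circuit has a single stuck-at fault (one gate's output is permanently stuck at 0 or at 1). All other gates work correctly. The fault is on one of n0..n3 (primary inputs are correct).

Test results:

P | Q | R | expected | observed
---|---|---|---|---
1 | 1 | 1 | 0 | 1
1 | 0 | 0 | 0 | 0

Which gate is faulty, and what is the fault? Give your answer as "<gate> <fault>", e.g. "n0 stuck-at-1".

n1 stuck-at-1

Fault-free values for test 1 (P=1, Q=1, R=1): n0=1, n1=0, n2=1, n3=0, giving Y=0. Observed 1.
Test 1: faults giving observed 1 are {n1 stuck-at-1, n2 stuck-at-0, n3 stuck-at-1}.
Test 2 (P=1, Q=0, R=0): fault-free n0=1, n1=0, n2=1, n3=0 → 0; observed 0. Eliminates n2 stuck-at-0, n3 stuck-at-1.
Only n1 stuck-at-1 is consistent with every test.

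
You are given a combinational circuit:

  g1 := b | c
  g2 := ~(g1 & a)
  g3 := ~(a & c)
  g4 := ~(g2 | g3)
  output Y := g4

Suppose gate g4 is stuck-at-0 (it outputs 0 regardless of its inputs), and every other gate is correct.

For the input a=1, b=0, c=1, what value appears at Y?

Propagate with g4 forced: g1=1, g2=0, g3=0, g4=0 [stuck-at-0].
So Y = 0. (Without the fault it would be 1.)

0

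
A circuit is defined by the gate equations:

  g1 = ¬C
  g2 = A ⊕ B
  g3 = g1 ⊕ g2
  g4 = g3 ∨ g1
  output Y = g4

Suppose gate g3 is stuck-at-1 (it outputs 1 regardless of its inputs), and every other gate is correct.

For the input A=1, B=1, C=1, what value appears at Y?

1

Propagate with g3 forced: g1=0, g2=0, g3=1 [stuck-at-1], g4=1.
So Y = 1. (Without the fault it would be 0.)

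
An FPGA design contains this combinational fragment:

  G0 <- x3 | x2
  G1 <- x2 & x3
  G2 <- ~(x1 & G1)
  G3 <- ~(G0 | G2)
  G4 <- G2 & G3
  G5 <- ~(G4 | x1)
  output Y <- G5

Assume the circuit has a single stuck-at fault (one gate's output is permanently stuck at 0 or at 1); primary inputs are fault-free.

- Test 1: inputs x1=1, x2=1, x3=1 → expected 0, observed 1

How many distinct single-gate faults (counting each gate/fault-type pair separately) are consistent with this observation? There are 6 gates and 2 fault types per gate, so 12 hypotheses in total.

Fault-free: G0=1, G1=1, G2=0, G3=0, G4=0, G5=0 → 0. Observed 1.
  G0 stuck-at-0: output 0 ✗
  G0 stuck-at-1: output 0 ✗
  G1 stuck-at-0: output 0 ✗
  G1 stuck-at-1: output 0 ✗
  G2 stuck-at-0: output 0 ✗
  G2 stuck-at-1: output 0 ✗
  G3 stuck-at-0: output 0 ✗
  G3 stuck-at-1: output 0 ✗
  G4 stuck-at-0: output 0 ✗
  G4 stuck-at-1: output 0 ✗
  G5 stuck-at-0: output 0 ✗
  G5 stuck-at-1: output 1 ✓
Consistent faults: {G5 stuck-at-1} — 1 in all.

1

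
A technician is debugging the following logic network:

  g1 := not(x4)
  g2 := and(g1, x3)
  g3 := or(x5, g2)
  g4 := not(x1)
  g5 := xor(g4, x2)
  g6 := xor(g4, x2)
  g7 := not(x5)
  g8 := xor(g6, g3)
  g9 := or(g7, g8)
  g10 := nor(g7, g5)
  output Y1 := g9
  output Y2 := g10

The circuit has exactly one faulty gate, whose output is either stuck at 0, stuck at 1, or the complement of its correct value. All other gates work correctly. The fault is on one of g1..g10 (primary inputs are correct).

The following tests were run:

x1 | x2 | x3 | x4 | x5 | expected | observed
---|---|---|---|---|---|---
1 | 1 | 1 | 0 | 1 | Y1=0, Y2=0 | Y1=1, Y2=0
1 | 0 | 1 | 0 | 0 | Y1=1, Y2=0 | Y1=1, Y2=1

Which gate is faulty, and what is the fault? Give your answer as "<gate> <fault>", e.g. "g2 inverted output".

Fault-free values for test 1 (x1=1, x2=1, x3=1, x4=0, x5=1): g1=1, g2=1, g3=1, g4=0, g5=1, g6=1, g7=0, g8=0, g9=0, g10=0, giving Y1=0, Y2=0. Observed Y1=1, Y2=0.
Test 1: faults giving observed Y1=1, Y2=0 are {g3 stuck-at-0, g3 inverted output, g6 stuck-at-0, g6 inverted output, g7 stuck-at-1, g7 inverted output, g8 stuck-at-1, g8 inverted output, g9 stuck-at-1, g9 inverted output}.
Test 2 (x1=1, x2=0, x3=1, x4=0, x5=0): fault-free g1=1, g2=1, g3=1, g4=0, g5=0, g6=0, g7=1, g8=1, g9=1, g10=0 → Y1=1, Y2=0; observed Y1=1, Y2=1. Eliminates g3 stuck-at-0, g3 inverted output, g6 stuck-at-0, g6 inverted output, g7 stuck-at-1, g8 stuck-at-1, g8 inverted output, g9 stuck-at-1, g9 inverted output.
Only g7 inverted output is consistent with every test.

g7 inverted output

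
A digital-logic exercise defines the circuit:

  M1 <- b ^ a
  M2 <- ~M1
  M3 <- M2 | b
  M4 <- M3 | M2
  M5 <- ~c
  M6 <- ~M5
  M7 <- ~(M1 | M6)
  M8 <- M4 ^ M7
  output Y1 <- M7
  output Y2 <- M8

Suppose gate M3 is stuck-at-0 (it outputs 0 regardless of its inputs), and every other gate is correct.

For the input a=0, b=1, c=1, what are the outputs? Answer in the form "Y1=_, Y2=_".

Y1=0, Y2=0

Propagate with M3 forced: M1=1, M2=0, M3=0 [stuck-at-0], M4=0, M5=0, M6=1, M7=0, M8=0.
So the outputs are Y1=0, Y2=0. (Without the fault they would be Y1=0, Y2=1.)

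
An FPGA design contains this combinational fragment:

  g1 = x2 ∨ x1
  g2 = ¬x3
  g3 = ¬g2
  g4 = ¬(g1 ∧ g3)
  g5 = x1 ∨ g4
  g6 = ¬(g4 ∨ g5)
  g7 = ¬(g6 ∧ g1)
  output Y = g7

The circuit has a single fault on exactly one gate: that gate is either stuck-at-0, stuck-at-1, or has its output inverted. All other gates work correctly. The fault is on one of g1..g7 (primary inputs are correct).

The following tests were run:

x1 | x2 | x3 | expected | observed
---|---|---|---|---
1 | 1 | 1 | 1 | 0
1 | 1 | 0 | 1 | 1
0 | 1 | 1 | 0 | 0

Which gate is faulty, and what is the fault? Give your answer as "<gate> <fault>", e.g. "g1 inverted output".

Fault-free values for test 1 (x1=1, x2=1, x3=1): g1=1, g2=0, g3=1, g4=0, g5=1, g6=0, g7=1, giving Y=1. Observed 0.
Test 1: faults giving observed 0 are {g5 stuck-at-0, g5 inverted output, g6 stuck-at-1, g6 inverted output, g7 stuck-at-0, g7 inverted output}.
Test 2 (x1=1, x2=1, x3=0): fault-free g1=1, g2=1, g3=0, g4=1, g5=1, g6=0, g7=1 → 1; observed 1. Eliminates g6 stuck-at-1, g6 inverted output, g7 stuck-at-0, g7 inverted output.
Test 3 (x1=0, x2=1, x3=1): fault-free g1=1, g2=0, g3=1, g4=0, g5=0, g6=1, g7=0 → 0; observed 0. Eliminates g5 inverted output.
Only g5 stuck-at-0 is consistent with every test.

g5 stuck-at-0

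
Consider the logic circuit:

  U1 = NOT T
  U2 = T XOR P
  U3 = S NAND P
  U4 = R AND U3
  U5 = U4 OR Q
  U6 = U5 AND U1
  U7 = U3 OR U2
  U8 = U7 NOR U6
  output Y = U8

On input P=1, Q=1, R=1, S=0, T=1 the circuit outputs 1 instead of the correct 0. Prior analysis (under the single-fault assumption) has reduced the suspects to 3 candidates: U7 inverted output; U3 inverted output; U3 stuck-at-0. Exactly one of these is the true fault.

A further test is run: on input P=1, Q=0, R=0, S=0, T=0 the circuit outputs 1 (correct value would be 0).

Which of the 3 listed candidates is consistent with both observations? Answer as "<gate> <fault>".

U7 inverted output

Evaluate each candidate on input P=1, Q=0, R=0, S=0, T=0:
  U7 inverted output: U1=1, U2=1, U3=1, U4=0, U5=0, U6=0, U7=0 [inverted output], U8=1 → 1 — matches
  U3 inverted output: U1=1, U2=1, U3=0 [inverted output], U4=0, U5=0, U6=0, U7=1, U8=0 → 0 — eliminated
  U3 stuck-at-0: U1=1, U2=1, U3=0 [stuck-at-0], U4=0, U5=0, U6=0, U7=1, U8=0 → 0 — eliminated
Only U7 inverted output reproduces the observed 1.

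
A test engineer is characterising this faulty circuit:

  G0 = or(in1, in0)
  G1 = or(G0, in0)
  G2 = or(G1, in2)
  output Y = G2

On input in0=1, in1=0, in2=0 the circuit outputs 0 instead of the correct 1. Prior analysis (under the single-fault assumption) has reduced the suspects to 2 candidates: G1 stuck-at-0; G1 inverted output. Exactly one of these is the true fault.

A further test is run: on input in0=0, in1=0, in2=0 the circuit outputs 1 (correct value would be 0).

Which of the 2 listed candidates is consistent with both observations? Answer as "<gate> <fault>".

Evaluate each candidate on input in0=0, in1=0, in2=0:
  G1 stuck-at-0: G0=0, G1=0 [stuck-at-0], G2=0 → 0 — eliminated
  G1 inverted output: G0=0, G1=1 [inverted output], G2=1 → 1 — matches
Only G1 inverted output reproduces the observed 1.

G1 inverted output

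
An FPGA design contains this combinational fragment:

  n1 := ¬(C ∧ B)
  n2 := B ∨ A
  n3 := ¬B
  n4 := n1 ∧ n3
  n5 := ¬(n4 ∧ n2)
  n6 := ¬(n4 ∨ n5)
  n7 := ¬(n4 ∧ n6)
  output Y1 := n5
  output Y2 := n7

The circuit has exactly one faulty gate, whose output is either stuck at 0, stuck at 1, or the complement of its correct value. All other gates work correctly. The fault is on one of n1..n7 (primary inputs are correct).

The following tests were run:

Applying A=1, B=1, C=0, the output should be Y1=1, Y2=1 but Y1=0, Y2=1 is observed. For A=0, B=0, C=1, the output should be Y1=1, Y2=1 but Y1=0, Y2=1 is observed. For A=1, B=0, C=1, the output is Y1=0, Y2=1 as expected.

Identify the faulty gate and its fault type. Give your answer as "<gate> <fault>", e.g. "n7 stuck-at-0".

n5 stuck-at-0

Fault-free values for test 1 (A=1, B=1, C=0): n1=1, n2=1, n3=0, n4=0, n5=1, n6=0, n7=1, giving Y1=1, Y2=1. Observed Y1=0, Y2=1.
Test 1: faults giving observed Y1=0, Y2=1 are {n3 stuck-at-1, n3 inverted output, n4 stuck-at-1, n4 inverted output, n5 stuck-at-0, n5 inverted output}.
Test 2 (A=0, B=0, C=1): fault-free n1=1, n2=0, n3=1, n4=1, n5=1, n6=0, n7=1 → Y1=1, Y2=1; observed Y1=0, Y2=1. Eliminates n3 stuck-at-1, n3 inverted output, n4 stuck-at-1, n4 inverted output.
Test 3 (A=1, B=0, C=1): fault-free n1=1, n2=1, n3=1, n4=1, n5=0, n6=0, n7=1 → Y1=0, Y2=1; observed Y1=0, Y2=1. Eliminates n5 inverted output.
Only n5 stuck-at-0 is consistent with every test.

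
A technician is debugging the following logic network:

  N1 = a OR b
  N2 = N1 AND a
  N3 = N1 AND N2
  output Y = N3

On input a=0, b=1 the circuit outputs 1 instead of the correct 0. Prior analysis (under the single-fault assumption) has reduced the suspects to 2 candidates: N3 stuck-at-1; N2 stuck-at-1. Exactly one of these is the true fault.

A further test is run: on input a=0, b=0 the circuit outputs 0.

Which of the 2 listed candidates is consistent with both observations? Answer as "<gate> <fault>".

N2 stuck-at-1

Evaluate each candidate on input a=0, b=0:
  N3 stuck-at-1: N1=0, N2=0, N3=1 [stuck-at-1] → 1 — eliminated
  N2 stuck-at-1: N1=0, N2=1 [stuck-at-1], N3=0 → 0 — matches
Only N2 stuck-at-1 reproduces the observed 0.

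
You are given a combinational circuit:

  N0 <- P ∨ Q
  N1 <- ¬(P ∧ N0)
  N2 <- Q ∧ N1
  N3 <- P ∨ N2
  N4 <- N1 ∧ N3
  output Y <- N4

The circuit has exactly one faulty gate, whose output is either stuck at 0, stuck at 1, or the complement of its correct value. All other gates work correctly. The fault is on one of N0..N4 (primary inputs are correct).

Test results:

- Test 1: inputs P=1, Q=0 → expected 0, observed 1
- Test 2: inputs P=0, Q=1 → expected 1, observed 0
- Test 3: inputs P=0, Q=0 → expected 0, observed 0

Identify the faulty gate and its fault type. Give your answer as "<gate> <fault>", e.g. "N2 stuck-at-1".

N1 inverted output

Fault-free values for test 1 (P=1, Q=0): N0=1, N1=0, N2=0, N3=1, N4=0, giving Y=0. Observed 1.
Test 1: faults giving observed 1 are {N0 stuck-at-0, N0 inverted output, N1 stuck-at-1, N1 inverted output, N4 stuck-at-1, N4 inverted output}.
Test 2 (P=0, Q=1): fault-free N0=1, N1=1, N2=1, N3=1, N4=1 → 1; observed 0. Eliminates N0 stuck-at-0, N0 inverted output, N1 stuck-at-1, N4 stuck-at-1.
Test 3 (P=0, Q=0): fault-free N0=0, N1=1, N2=0, N3=0, N4=0 → 0; observed 0. Eliminates N4 inverted output.
Only N1 inverted output is consistent with every test.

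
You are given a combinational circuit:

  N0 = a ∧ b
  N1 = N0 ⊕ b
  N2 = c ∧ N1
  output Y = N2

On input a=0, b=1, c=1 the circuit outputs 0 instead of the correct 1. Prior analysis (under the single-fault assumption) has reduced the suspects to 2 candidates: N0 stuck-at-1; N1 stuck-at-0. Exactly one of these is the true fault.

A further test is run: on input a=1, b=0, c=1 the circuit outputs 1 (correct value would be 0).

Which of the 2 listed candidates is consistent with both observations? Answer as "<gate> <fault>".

N0 stuck-at-1

Evaluate each candidate on input a=1, b=0, c=1:
  N0 stuck-at-1: N0=1 [stuck-at-1], N1=1, N2=1 → 1 — matches
  N1 stuck-at-0: N0=0, N1=0 [stuck-at-0], N2=0 → 0 — eliminated
Only N0 stuck-at-1 reproduces the observed 1.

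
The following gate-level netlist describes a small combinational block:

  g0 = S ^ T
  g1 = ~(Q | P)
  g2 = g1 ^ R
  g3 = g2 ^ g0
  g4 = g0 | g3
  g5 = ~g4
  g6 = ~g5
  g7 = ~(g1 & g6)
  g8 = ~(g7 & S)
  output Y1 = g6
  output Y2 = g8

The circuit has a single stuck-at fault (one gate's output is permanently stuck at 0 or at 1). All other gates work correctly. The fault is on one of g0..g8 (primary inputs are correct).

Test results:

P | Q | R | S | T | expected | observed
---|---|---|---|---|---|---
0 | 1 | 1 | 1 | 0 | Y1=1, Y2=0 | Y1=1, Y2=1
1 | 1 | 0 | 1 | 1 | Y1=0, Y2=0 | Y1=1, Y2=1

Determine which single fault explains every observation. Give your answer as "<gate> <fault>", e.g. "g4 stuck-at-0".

g1 stuck-at-1

Fault-free values for test 1 (P=0, Q=1, R=1, S=1, T=0): g0=1, g1=0, g2=1, g3=0, g4=1, g5=0, g6=1, g7=1, g8=0, giving Y1=1, Y2=0. Observed Y1=1, Y2=1.
Test 1: faults giving observed Y1=1, Y2=1 are {g1 stuck-at-1, g7 stuck-at-0, g8 stuck-at-1}.
Test 2 (P=1, Q=1, R=0, S=1, T=1): fault-free g0=0, g1=0, g2=0, g3=0, g4=0, g5=1, g6=0, g7=1, g8=0 → Y1=0, Y2=0; observed Y1=1, Y2=1. Eliminates g7 stuck-at-0, g8 stuck-at-1.
Only g1 stuck-at-1 is consistent with every test.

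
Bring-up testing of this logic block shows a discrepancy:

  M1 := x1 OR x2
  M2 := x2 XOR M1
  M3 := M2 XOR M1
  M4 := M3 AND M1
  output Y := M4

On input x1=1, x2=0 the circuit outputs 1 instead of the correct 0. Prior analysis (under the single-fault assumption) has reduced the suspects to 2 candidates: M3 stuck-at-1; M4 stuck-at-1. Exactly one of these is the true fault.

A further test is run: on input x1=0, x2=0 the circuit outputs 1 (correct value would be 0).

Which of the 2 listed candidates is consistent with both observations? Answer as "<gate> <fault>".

M4 stuck-at-1

Evaluate each candidate on input x1=0, x2=0:
  M3 stuck-at-1: M1=0, M2=0, M3=1 [stuck-at-1], M4=0 → 0 — eliminated
  M4 stuck-at-1: M1=0, M2=0, M3=0, M4=1 [stuck-at-1] → 1 — matches
Only M4 stuck-at-1 reproduces the observed 1.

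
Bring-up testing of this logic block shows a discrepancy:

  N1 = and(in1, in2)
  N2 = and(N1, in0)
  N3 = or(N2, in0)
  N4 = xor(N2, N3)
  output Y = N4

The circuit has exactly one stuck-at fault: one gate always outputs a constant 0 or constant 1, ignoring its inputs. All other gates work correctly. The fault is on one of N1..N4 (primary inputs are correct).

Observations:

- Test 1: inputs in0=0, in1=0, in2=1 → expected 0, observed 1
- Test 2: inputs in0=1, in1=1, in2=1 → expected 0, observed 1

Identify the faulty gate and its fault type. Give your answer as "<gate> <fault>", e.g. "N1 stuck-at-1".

Fault-free values for test 1 (in0=0, in1=0, in2=1): N1=0, N2=0, N3=0, N4=0, giving Y=0. Observed 1.
Test 1: faults giving observed 1 are {N3 stuck-at-1, N4 stuck-at-1}.
Test 2 (in0=1, in1=1, in2=1): fault-free N1=1, N2=1, N3=1, N4=0 → 0; observed 1. Eliminates N3 stuck-at-1.
Only N4 stuck-at-1 is consistent with every test.

N4 stuck-at-1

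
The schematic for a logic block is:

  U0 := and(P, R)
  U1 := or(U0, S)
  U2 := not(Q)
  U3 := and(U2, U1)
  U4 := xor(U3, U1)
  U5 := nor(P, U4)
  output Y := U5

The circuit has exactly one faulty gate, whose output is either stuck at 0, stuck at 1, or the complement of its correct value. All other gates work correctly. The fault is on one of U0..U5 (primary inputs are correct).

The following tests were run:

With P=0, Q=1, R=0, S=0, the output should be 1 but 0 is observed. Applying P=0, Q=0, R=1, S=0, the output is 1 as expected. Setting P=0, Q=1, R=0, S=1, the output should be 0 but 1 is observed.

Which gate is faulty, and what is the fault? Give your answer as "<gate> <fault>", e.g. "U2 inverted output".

U1 inverted output

Fault-free values for test 1 (P=0, Q=1, R=0, S=0): U0=0, U1=0, U2=0, U3=0, U4=0, U5=1, giving Y=1. Observed 0.
Test 1: faults giving observed 0 are {U0 stuck-at-1, U0 inverted output, U1 stuck-at-1, U1 inverted output, U3 stuck-at-1, U3 inverted output, U4 stuck-at-1, U4 inverted output, U5 stuck-at-0, U5 inverted output}.
Test 2 (P=0, Q=0, R=1, S=0): fault-free U0=0, U1=0, U2=1, U3=0, U4=0, U5=1 → 1; observed 1. Eliminates U3 stuck-at-1, U3 inverted output, U4 stuck-at-1, U4 inverted output, U5 stuck-at-0, U5 inverted output.
Test 3 (P=0, Q=1, R=0, S=1): fault-free U0=0, U1=1, U2=0, U3=0, U4=1, U5=0 → 0; observed 1. Eliminates U0 stuck-at-1, U0 inverted output, U1 stuck-at-1.
Only U1 inverted output is consistent with every test.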